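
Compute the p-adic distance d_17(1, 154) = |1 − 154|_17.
d_17(1, 154) = 1/17

Step 1 — x − y = 1 − 154 = -153. Step 2 — v_17(-153) = 1 (factor: -153 = −(17^1 · 9); the sign does not affect v_p). Step 3 — |x − y|_17 = 17^{-1} = 1/17.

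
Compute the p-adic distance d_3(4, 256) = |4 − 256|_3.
d_3(4, 256) = 1/9

Step 1 — x − y = 4 − 256 = -252. Step 2 — v_3(-252) = 2 (factor: -252 = −(3^2 · 28); the sign does not affect v_p). Step 3 — |x − y|_3 = 3^{-2} = 1/9.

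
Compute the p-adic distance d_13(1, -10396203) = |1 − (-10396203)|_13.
d_13(1, -10396203) = 1/371293

Step 1 — x − y = 1 − (-10396203) = 10396204. Step 2 — v_13(10396204) = 5 (factor: 10396204 = (13^5 · 28); the sign does not affect v_p). Step 3 — |x − y|_13 = 13^{-5} = 1/371293.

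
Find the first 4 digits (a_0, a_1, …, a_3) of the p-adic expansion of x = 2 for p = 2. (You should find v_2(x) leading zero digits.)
(a_0, …, a_3) = (0, 1, 0, 0)

v_2(2) = 1, so a_0 = ... = a_0 = 0. Factor out: x = 2^1 · u with u = 1 a unit in ℤ_2. Expand u iteratively via a_{v+i} = u_i mod 2, u_{i+1} = (u_i − a_{v+i})/2:
  u_0 = 1;  a_1 = 1;  u_1 = (u_0 − 1)/2 = 0
  u_1 = 0;  a_2 = 0;  u_2 = (u_1 − 0)/2 = 0
  u_2 = 0;  a_3 = 0;  u_3 = (u_2 − 0)/2 = 0
Digits: (0, 1, 0, 0).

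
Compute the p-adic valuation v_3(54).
v_3(54) = 3

v_3(n) is the largest exponent k such that 3^k divides n. Factor out: 54 = 3^3 · 2. (Sign doesn't affect v_p.) So v_3(54) = 3.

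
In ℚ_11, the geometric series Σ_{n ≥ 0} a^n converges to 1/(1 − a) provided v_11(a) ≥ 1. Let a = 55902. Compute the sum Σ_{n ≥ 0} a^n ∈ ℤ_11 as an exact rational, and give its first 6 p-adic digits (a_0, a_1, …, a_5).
Σ a^n = 1/(1 − a) = -1/55901;  first 6 digits = (1, 0, 0, 9, 3, 0)

v_11(a) = 3 ≥ 1, so the series converges in ℤ_11 to 1/(1 − a) = 1/(1 − 55902) = -1/55901. Expand this rational in ℤ_11: compute digits iteratively via d_i = x_i mod 11, x_{i+1} = (x_i − d_i)/11. The first 6 digits are (1, 0, 0, 9, 3, 0).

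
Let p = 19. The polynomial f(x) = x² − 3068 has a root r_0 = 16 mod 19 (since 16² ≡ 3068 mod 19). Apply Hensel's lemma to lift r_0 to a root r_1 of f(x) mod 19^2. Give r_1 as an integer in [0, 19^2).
r_1 = 149 (mod 361)

Hensel's recurrence: r_{i+1} = r_i − f(r_i)·(f′(r_i))^{-1} mod 19^{i+2}, with f′(x) = 2x. Iterate:
  r_0 = 16 (mod 19)
  r_1 = 149 (mod 361)
Final: r_1 = 149, and one checks f(r_1) ≡ 0 mod 19^2.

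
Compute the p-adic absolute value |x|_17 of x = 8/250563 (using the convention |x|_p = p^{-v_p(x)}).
|8/250563|_17 = 83521

Step 1 — compute v_17(x) by factoring powers of 17 out of the numerator and denominator: v_17(8/250563) = -4. Step 2 — apply |x|_p = p^{-v_p(x)} = 17^{4} = 83521.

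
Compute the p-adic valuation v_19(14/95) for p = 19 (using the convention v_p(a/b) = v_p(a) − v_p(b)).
v_19(14/95) = -1

Factor powers of 19 from the numerator and denominator of the reduced fraction: 14 = 19^0 · 14 and 95 = 19^1 · 5. Apply v_p(a/b) = v_p(a) − v_p(b): v_19(14/95) = 0 − 1 = -1.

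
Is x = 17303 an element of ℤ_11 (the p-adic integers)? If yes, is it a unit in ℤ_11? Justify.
x ∈ ℤ_11 but not a unit; v_11(x) = 3 > 0

ℤ_11 = {x ∈ ℚ_11 : v_11(x) ≥ 0} and ℤ_11^× = {x ∈ ℤ_11 : v_11(x) = 0}. Here v_11(17303) = v_11(num) − v_11(den) = 3; compare against these criteria.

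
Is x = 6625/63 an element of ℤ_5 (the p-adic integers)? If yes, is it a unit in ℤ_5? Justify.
x ∈ ℤ_5 but not a unit; v_5(x) = 3 > 0

ℤ_5 = {x ∈ ℚ_5 : v_5(x) ≥ 0} and ℤ_5^× = {x ∈ ℤ_5 : v_5(x) = 0}. Here v_5(6625/63) = v_5(num) − v_5(den) = 3; compare against these criteria.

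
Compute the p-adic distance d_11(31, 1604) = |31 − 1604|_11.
d_11(31, 1604) = 1/121

Step 1 — x − y = 31 − 1604 = -1573. Step 2 — v_11(-1573) = 2 (factor: -1573 = −(11^2 · 13); the sign does not affect v_p). Step 3 — |x − y|_11 = 11^{-2} = 1/121.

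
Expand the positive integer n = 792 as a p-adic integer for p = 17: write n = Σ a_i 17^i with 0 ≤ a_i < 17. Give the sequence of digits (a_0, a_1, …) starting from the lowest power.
(a_0, a_1, …) = (10, 12, 2)

Repeated division by 17 gives the digits low-to-high: 792 = 10 + 12·17^1 + 2·17^2. Digit sequence: (10, 12, 2).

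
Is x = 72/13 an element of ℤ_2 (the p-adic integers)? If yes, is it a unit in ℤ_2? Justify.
x ∈ ℤ_2 but not a unit; v_2(x) = 3 > 0

ℤ_2 = {x ∈ ℚ_2 : v_2(x) ≥ 0} and ℤ_2^× = {x ∈ ℤ_2 : v_2(x) = 0}. Here v_2(72/13) = v_2(num) − v_2(den) = 3; compare against these criteria.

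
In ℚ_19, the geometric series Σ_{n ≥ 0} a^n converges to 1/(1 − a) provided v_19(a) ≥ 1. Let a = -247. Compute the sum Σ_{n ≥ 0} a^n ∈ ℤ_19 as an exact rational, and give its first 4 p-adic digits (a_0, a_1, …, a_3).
Σ a^n = 1/(1 − a) = 1/248;  first 4 digits = (1, 6, 16, 15)

v_19(a) = 1 ≥ 1, so the series converges in ℤ_19 to 1/(1 − a) = 1/(1 − (-247)) = 1/248. Expand this rational in ℤ_19: compute digits iteratively via d_i = x_i mod 19, x_{i+1} = (x_i − d_i)/19. The first 4 digits are (1, 6, 16, 15).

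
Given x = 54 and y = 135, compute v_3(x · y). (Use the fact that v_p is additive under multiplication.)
v_3(7290) = 6

v_p(x) = 3 (factor: 54 = 3^3 · 2); v_p(y) = 3 (factor: 135 = 3^3 · 5). Additivity: v_p(xy) = v_p(x) + v_p(y) = 3 + 3 = 6. (Direct check: xy = 7290 = 3^6 · (10).)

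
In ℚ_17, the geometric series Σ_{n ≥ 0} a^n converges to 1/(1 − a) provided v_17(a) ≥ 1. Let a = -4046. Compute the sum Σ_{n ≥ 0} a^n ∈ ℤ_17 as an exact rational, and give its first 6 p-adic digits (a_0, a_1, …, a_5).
Σ a^n = 1/(1 − a) = 1/4047;  first 6 digits = (1, 0, 3, 16, 8, 11)

v_17(a) = 2 ≥ 1, so the series converges in ℤ_17 to 1/(1 − a) = 1/(1 − (-4046)) = 1/4047. Expand this rational in ℤ_17: compute digits iteratively via d_i = x_i mod 17, x_{i+1} = (x_i − d_i)/17. The first 6 digits are (1, 0, 3, 16, 8, 11).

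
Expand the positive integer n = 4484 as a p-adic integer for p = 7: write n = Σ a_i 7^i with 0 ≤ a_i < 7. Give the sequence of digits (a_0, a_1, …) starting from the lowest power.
(a_0, a_1, …) = (4, 3, 0, 6, 1)

Repeated division by 7 gives the digits low-to-high: 4484 = 4 + 3·7^1 + 6·7^3 + 1·7^4. Digit sequence: (4, 3, 0, 6, 1).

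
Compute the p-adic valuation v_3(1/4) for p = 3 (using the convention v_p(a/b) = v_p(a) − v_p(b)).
v_3(1/4) = 0

Factor powers of 3 from the numerator and denominator of the reduced fraction: 1 = 3^0 · 1 and 4 = 3^0 · 4. Apply v_p(a/b) = v_p(a) − v_p(b): v_3(1/4) = 0 − 0 = 0.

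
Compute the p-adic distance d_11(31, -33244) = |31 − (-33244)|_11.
d_11(31, -33244) = 1/1331

Step 1 — x − y = 31 − (-33244) = 33275. Step 2 — v_11(33275) = 3 (factor: 33275 = (11^3 · 25); the sign does not affect v_p). Step 3 — |x − y|_11 = 11^{-3} = 1/1331.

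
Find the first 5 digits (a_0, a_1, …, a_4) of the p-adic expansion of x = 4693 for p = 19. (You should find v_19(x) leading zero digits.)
(a_0, …, a_4) = (0, 0, 13, 0, 0)

v_19(4693) = 2, so a_0 = ... = a_1 = 0. Factor out: x = 19^2 · u with u = 13 a unit in ℤ_19. Expand u iteratively via a_{v+i} = u_i mod 19, u_{i+1} = (u_i − a_{v+i})/19:
  u_0 = 13;  a_2 = 13;  u_1 = (u_0 − 13)/19 = 0
  u_1 = 0;  a_3 = 0;  u_2 = (u_1 − 0)/19 = 0
  u_2 = 0;  a_4 = 0;  u_3 = (u_2 − 0)/19 = 0
Digits: (0, 0, 13, 0, 0).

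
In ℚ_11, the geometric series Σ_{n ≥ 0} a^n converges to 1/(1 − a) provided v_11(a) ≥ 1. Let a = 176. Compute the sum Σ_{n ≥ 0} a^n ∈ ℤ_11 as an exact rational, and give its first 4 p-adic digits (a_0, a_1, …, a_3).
Σ a^n = 1/(1 − a) = -1/175;  first 4 digits = (1, 5, 4, 5)

v_11(a) = 1 ≥ 1, so the series converges in ℤ_11 to 1/(1 − a) = 1/(1 − 176) = -1/175. Expand this rational in ℤ_11: compute digits iteratively via d_i = x_i mod 11, x_{i+1} = (x_i − d_i)/11. The first 4 digits are (1, 5, 4, 5).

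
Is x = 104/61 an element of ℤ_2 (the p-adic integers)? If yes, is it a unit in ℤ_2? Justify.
x ∈ ℤ_2 but not a unit; v_2(x) = 3 > 0

ℤ_2 = {x ∈ ℚ_2 : v_2(x) ≥ 0} and ℤ_2^× = {x ∈ ℤ_2 : v_2(x) = 0}. Here v_2(104/61) = v_2(num) − v_2(den) = 3; compare against these criteria.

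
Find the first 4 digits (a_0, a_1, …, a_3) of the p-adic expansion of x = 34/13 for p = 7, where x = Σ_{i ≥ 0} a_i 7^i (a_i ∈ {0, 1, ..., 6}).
(a_0, …, a_3) = (1, 4, 0, 1)

v_7(34/13) = 0 (numerator and denominator both coprime to 7), so x ∈ ℤ_7^×. Compute digits iteratively via a_i = x_i mod 7, x_{i+1} = (x_i − a_i)/7, with x_0 = x:
  x_0 = 34/13;  a_0 = 1;  x_1 = (x_0 − 1)/7 = 3/13
  x_1 = 3/13;  a_1 = 4;  x_2 = (x_1 − 4)/7 = -7/13
  x_2 = -7/13;  a_2 = 0;  x_3 = (x_2 − 0)/7 = -1/13
  x_3 = -1/13;  a_3 = 1;  x_4 = (x_3 − 1)/7 = -2/13
Digits: (1, 4, 0, 1).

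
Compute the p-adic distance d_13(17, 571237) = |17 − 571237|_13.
d_13(17, 571237) = 1/28561

Step 1 — x − y = 17 − 571237 = -571220. Step 2 — v_13(-571220) = 4 (factor: -571220 = −(13^4 · 20); the sign does not affect v_p). Step 3 — |x − y|_13 = 13^{-4} = 1/28561.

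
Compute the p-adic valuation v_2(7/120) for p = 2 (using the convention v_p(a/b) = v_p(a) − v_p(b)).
v_2(7/120) = -3

Factor powers of 2 from the numerator and denominator of the reduced fraction: 7 = 2^0 · 7 and 120 = 2^3 · 15. Apply v_p(a/b) = v_p(a) − v_p(b): v_2(7/120) = 0 − 3 = -3.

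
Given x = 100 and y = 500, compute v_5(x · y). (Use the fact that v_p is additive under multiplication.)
v_5(50000) = 5

v_p(x) = 2 (factor: 100 = 5^2 · 4); v_p(y) = 3 (factor: 500 = 5^3 · 4). Additivity: v_p(xy) = v_p(x) + v_p(y) = 2 + 3 = 5. (Direct check: xy = 50000 = 5^5 · (16).)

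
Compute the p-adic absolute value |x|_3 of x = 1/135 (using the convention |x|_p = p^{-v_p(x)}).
|1/135|_3 = 27

Step 1 — compute v_3(x) by factoring powers of 3 out of the numerator and denominator: v_3(1/135) = -3. Step 2 — apply |x|_p = p^{-v_p(x)} = 3^{3} = 27.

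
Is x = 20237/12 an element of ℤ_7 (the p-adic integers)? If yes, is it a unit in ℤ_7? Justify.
x ∈ ℤ_7 but not a unit; v_7(x) = 3 > 0

ℤ_7 = {x ∈ ℚ_7 : v_7(x) ≥ 0} and ℤ_7^× = {x ∈ ℤ_7 : v_7(x) = 0}. Here v_7(20237/12) = v_7(num) − v_7(den) = 3; compare against these criteria.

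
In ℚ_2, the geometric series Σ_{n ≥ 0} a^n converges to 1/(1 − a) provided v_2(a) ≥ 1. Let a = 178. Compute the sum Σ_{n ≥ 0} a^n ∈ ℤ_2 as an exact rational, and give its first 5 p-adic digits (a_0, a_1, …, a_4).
Σ a^n = 1/(1 − a) = -1/177;  first 5 digits = (1, 1, 1, 1, 0)

v_2(a) = 1 ≥ 1, so the series converges in ℤ_2 to 1/(1 − a) = 1/(1 − 178) = -1/177. Expand this rational in ℤ_2: compute digits iteratively via d_i = x_i mod 2, x_{i+1} = (x_i − d_i)/2. The first 5 digits are (1, 1, 1, 1, 0).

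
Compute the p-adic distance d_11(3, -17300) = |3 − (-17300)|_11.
d_11(3, -17300) = 1/1331

Step 1 — x − y = 3 − (-17300) = 17303. Step 2 — v_11(17303) = 3 (factor: 17303 = (11^3 · 13); the sign does not affect v_p). Step 3 — |x − y|_11 = 11^{-3} = 1/1331.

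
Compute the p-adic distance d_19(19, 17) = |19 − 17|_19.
d_19(19, 17) = 1

Step 1 — x − y = 19 − 17 = 2. Step 2 — v_19(2) = 0 (factor: 2 = (19^0 · 2); the sign does not affect v_p). Step 3 — |x − y|_19 = 19^{0} = 1.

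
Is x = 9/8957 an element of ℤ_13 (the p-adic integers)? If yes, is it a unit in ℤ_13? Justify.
x ∉ ℤ_13 (v_13(x) = -2 < 0)

ℤ_13 = {x ∈ ℚ_13 : v_13(x) ≥ 0} and ℤ_13^× = {x ∈ ℤ_13 : v_13(x) = 0}. Here v_13(9/8957) = v_13(num) − v_13(den) = -2; compare against these criteria.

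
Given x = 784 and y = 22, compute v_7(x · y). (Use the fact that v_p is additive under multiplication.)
v_7(17248) = 2

v_p(x) = 2 (factor: 784 = 7^2 · 16); v_p(y) = 0 (factor: 22 = 7^0 · 22). Additivity: v_p(xy) = v_p(x) + v_p(y) = 2 + 0 = 2. (Direct check: xy = 17248 = 7^2 · (352).)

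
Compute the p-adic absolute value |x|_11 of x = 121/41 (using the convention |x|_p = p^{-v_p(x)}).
|121/41|_11 = 1/121

Step 1 — compute v_11(x) by factoring powers of 11 out of the numerator and denominator: v_11(121/41) = 2. Step 2 — apply |x|_p = p^{-v_p(x)} = 11^{-2} = 1/121.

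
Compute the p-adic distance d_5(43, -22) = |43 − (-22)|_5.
d_5(43, -22) = 1/5

Step 1 — x − y = 43 − (-22) = 65. Step 2 — v_5(65) = 1 (factor: 65 = (5^1 · 13); the sign does not affect v_p). Step 3 — |x − y|_5 = 5^{-1} = 1/5.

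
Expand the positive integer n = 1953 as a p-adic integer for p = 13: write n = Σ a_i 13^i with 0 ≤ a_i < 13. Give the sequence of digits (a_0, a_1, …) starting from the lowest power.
(a_0, a_1, …) = (3, 7, 11)

Repeated division by 13 gives the digits low-to-high: 1953 = 3 + 7·13^1 + 11·13^2. Digit sequence: (3, 7, 11).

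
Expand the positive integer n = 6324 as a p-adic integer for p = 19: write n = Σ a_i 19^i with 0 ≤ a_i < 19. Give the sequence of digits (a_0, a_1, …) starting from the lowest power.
(a_0, a_1, …) = (16, 9, 17)

Repeated division by 19 gives the digits low-to-high: 6324 = 16 + 9·19^1 + 17·19^2. Digit sequence: (16, 9, 17).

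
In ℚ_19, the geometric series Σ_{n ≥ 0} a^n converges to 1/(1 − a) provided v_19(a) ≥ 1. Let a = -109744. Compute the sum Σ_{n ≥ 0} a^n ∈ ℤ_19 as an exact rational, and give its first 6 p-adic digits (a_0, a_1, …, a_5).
Σ a^n = 1/(1 − a) = 1/109745;  first 6 digits = (1, 0, 0, 3, 18, 18)

v_19(a) = 3 ≥ 1, so the series converges in ℤ_19 to 1/(1 − a) = 1/(1 − (-109744)) = 1/109745. Expand this rational in ℤ_19: compute digits iteratively via d_i = x_i mod 19, x_{i+1} = (x_i − d_i)/19. The first 6 digits are (1, 0, 0, 3, 18, 18).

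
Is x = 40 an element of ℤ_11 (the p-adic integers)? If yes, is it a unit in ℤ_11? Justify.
x ∈ ℤ_11^× (unit); v_11(x) = 0

ℤ_11 = {x ∈ ℚ_11 : v_11(x) ≥ 0} and ℤ_11^× = {x ∈ ℤ_11 : v_11(x) = 0}. Here v_11(40) = v_11(num) − v_11(den) = 0; compare against these criteria.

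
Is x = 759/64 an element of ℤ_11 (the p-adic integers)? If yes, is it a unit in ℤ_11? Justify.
x ∈ ℤ_11 but not a unit; v_11(x) = 1 > 0

ℤ_11 = {x ∈ ℚ_11 : v_11(x) ≥ 0} and ℤ_11^× = {x ∈ ℤ_11 : v_11(x) = 0}. Here v_11(759/64) = v_11(num) − v_11(den) = 1; compare against these criteria.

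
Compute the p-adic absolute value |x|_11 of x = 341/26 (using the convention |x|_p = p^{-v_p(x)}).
|341/26|_11 = 1/11

Step 1 — compute v_11(x) by factoring powers of 11 out of the numerator and denominator: v_11(341/26) = 1. Step 2 — apply |x|_p = p^{-v_p(x)} = 11^{-1} = 1/11.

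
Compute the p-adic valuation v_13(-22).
v_13(-22) = 0

v_13(n) is the largest exponent k such that 13^k divides n. Factor out: -22 = -13^0 · 22. (Sign doesn't affect v_p.) So v_13(-22) = 0.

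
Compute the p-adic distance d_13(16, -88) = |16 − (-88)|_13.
d_13(16, -88) = 1/13

Step 1 — x − y = 16 − (-88) = 104. Step 2 — v_13(104) = 1 (factor: 104 = (13^1 · 8); the sign does not affect v_p). Step 3 — |x − y|_13 = 13^{-1} = 1/13.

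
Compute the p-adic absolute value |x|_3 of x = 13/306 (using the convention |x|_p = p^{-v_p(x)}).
|13/306|_3 = 9

Step 1 — compute v_3(x) by factoring powers of 3 out of the numerator and denominator: v_3(13/306) = -2. Step 2 — apply |x|_p = p^{-v_p(x)} = 3^{2} = 9.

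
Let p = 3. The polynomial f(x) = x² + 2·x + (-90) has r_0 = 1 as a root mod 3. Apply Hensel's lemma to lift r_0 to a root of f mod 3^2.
r_1 = 7 (mod 9)

Hensel: r_{i+1} = r_i − f(r_i)·(f′(r_i))^{-1} mod 3^{i+2}, f′(x) = 2x + 2. Iterate:
  r_0 = 1 (mod 3)
  r_1 = 7 (mod 9)
Final: r = 7 satisfies f(r) ≡ 0 mod 3^2.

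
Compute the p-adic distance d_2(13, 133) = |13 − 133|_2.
d_2(13, 133) = 1/8

Step 1 — x − y = 13 − 133 = -120. Step 2 — v_2(-120) = 3 (factor: -120 = −(2^3 · 15); the sign does not affect v_p). Step 3 — |x − y|_2 = 2^{-3} = 1/8.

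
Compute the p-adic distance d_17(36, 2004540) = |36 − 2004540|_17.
d_17(36, 2004540) = 1/83521

Step 1 — x − y = 36 − 2004540 = -2004504. Step 2 — v_17(-2004504) = 4 (factor: -2004504 = −(17^4 · 24); the sign does not affect v_p). Step 3 — |x − y|_17 = 17^{-4} = 1/83521.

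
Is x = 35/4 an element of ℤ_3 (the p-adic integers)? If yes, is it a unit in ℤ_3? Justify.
x ∈ ℤ_3^× (unit); v_3(x) = 0

ℤ_3 = {x ∈ ℚ_3 : v_3(x) ≥ 0} and ℤ_3^× = {x ∈ ℤ_3 : v_3(x) = 0}. Here v_3(35/4) = v_3(num) − v_3(den) = 0; compare against these criteria.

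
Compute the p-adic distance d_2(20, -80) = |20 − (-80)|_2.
d_2(20, -80) = 1/4

Step 1 — x − y = 20 − (-80) = 100. Step 2 — v_2(100) = 2 (factor: 100 = (2^2 · 25); the sign does not affect v_p). Step 3 — |x − y|_2 = 2^{-2} = 1/4.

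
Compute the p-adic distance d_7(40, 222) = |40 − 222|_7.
d_7(40, 222) = 1/7

Step 1 — x − y = 40 − 222 = -182. Step 2 — v_7(-182) = 1 (factor: -182 = −(7^1 · 26); the sign does not affect v_p). Step 3 — |x − y|_7 = 7^{-1} = 1/7.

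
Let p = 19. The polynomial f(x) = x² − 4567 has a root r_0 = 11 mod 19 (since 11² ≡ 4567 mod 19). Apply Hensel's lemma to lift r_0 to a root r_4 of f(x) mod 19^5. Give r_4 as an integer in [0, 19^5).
r_4 = 803274 (mod 2476099)

Hensel's recurrence: r_{i+1} = r_i − f(r_i)·(f′(r_i))^{-1} mod 19^{i+2}, with f′(x) = 2x. Iterate:
  r_0 = 11 (mod 19)
  r_1 = 49 (mod 361)
  r_2 = 771 (mod 6859)
  r_3 = 21348 (mod 130321)
  r_4 = 803274 (mod 2476099)
Final: r_4 = 803274, and one checks f(r_4) ≡ 0 mod 19^5.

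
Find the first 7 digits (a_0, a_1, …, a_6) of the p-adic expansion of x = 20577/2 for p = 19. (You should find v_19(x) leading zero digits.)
(a_0, …, a_6) = (0, 0, 0, 11, 9, 9, 9)

v_19(20577/2) = 3, so a_0 = ... = a_2 = 0. Factor out: x = 19^3 · u with u = 3/2 a unit in ℤ_19. Expand u iteratively via a_{v+i} = u_i mod 19, u_{i+1} = (u_i − a_{v+i})/19:
  u_0 = 3/2;  a_3 = 11;  u_1 = (u_0 − 11)/19 = -1/2
  u_1 = -1/2;  a_4 = 9;  u_2 = (u_1 − 9)/19 = -1/2
  u_2 = -1/2;  a_5 = 9;  u_3 = (u_2 − 9)/19 = -1/2
  u_3 = -1/2;  a_6 = 9;  u_4 = (u_3 − 9)/19 = -1/2
Digits: (0, 0, 0, 11, 9, 9, 9).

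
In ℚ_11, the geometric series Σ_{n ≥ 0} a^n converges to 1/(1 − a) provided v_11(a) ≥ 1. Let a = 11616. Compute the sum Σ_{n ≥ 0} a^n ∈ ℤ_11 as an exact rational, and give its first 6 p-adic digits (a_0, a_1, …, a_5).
Σ a^n = 1/(1 − a) = -1/11615;  first 6 digits = (1, 0, 8, 8, 9, 1)

v_11(a) = 2 ≥ 1, so the series converges in ℤ_11 to 1/(1 − a) = 1/(1 − 11616) = -1/11615. Expand this rational in ℤ_11: compute digits iteratively via d_i = x_i mod 11, x_{i+1} = (x_i − d_i)/11. The first 6 digits are (1, 0, 8, 8, 9, 1).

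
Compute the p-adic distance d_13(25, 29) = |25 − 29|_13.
d_13(25, 29) = 1

Step 1 — x − y = 25 − 29 = -4. Step 2 — v_13(-4) = 0 (factor: -4 = −(13^0 · 4); the sign does not affect v_p). Step 3 — |x − y|_13 = 13^{0} = 1.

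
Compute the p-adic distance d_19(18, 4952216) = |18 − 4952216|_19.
d_19(18, 4952216) = 1/2476099

Step 1 — x − y = 18 − 4952216 = -4952198. Step 2 — v_19(-4952198) = 5 (factor: -4952198 = −(19^5 · 2); the sign does not affect v_p). Step 3 — |x − y|_19 = 19^{-5} = 1/2476099.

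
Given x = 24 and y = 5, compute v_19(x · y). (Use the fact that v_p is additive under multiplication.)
v_19(120) = 0

v_p(x) = 0 (factor: 24 = 19^0 · 24); v_p(y) = 0 (factor: 5 = 19^0 · 5). Additivity: v_p(xy) = v_p(x) + v_p(y) = 0 + 0 = 0. (Direct check: xy = 120 = 19^0 · (120).)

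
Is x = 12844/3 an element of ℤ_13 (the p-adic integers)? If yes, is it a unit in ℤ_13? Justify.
x ∈ ℤ_13 but not a unit; v_13(x) = 2 > 0

ℤ_13 = {x ∈ ℚ_13 : v_13(x) ≥ 0} and ℤ_13^× = {x ∈ ℤ_13 : v_13(x) = 0}. Here v_13(12844/3) = v_13(num) − v_13(den) = 2; compare against these criteria.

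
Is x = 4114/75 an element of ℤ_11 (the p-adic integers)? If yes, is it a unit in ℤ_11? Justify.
x ∈ ℤ_11 but not a unit; v_11(x) = 2 > 0

ℤ_11 = {x ∈ ℚ_11 : v_11(x) ≥ 0} and ℤ_11^× = {x ∈ ℤ_11 : v_11(x) = 0}. Here v_11(4114/75) = v_11(num) − v_11(den) = 2; compare against these criteria.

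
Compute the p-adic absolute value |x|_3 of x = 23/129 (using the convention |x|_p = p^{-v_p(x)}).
|23/129|_3 = 3

Step 1 — compute v_3(x) by factoring powers of 3 out of the numerator and denominator: v_3(23/129) = -1. Step 2 — apply |x|_p = p^{-v_p(x)} = 3^{1} = 3.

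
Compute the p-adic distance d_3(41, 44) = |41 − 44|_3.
d_3(41, 44) = 1/3

Step 1 — x − y = 41 − 44 = -3. Step 2 — v_3(-3) = 1 (factor: -3 = −(3^1 · 1); the sign does not affect v_p). Step 3 — |x − y|_3 = 3^{-1} = 1/3.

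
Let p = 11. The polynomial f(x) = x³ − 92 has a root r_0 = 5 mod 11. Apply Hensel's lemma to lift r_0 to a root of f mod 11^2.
r_1 = 82 (mod 121)

Hensel: r_{i+1} = r_i − f(r_i)/f′(r_i) mod 11^{i+2}, where f′(x) = 3x². Iterate:
  r_0 = 5 (mod 11)
  r_1 = 82 (mod 121)
Final: r = 82 with f(r) ≡ 0 mod 11^2.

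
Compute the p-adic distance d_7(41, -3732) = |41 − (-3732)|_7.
d_7(41, -3732) = 1/343

Step 1 — x − y = 41 − (-3732) = 3773. Step 2 — v_7(3773) = 3 (factor: 3773 = (7^3 · 11); the sign does not affect v_p). Step 3 — |x − y|_7 = 7^{-3} = 1/343.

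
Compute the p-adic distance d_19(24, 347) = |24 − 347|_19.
d_19(24, 347) = 1/19

Step 1 — x − y = 24 − 347 = -323. Step 2 — v_19(-323) = 1 (factor: -323 = −(19^1 · 17); the sign does not affect v_p). Step 3 — |x − y|_19 = 19^{-1} = 1/19.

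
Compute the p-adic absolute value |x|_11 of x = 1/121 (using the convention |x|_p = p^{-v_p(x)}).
|1/121|_11 = 121

Step 1 — compute v_11(x) by factoring powers of 11 out of the numerator and denominator: v_11(1/121) = -2. Step 2 — apply |x|_p = p^{-v_p(x)} = 11^{2} = 121.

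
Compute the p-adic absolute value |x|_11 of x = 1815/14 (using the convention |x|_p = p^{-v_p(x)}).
|1815/14|_11 = 1/121

Step 1 — compute v_11(x) by factoring powers of 11 out of the numerator and denominator: v_11(1815/14) = 2. Step 2 — apply |x|_p = p^{-v_p(x)} = 11^{-2} = 1/121.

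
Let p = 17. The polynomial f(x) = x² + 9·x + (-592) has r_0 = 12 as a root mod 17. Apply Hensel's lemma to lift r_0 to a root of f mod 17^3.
r_2 = 539 (mod 4913)

Hensel: r_{i+1} = r_i − f(r_i)·(f′(r_i))^{-1} mod 17^{i+2}, f′(x) = 2x + 9. Iterate:
  r_0 = 12 (mod 17)
  r_1 = 250 (mod 289)
  r_2 = 539 (mod 4913)
Final: r = 539 satisfies f(r) ≡ 0 mod 17^3.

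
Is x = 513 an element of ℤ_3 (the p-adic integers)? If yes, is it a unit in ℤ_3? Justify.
x ∈ ℤ_3 but not a unit; v_3(x) = 3 > 0

ℤ_3 = {x ∈ ℚ_3 : v_3(x) ≥ 0} and ℤ_3^× = {x ∈ ℤ_3 : v_3(x) = 0}. Here v_3(513) = v_3(num) − v_3(den) = 3; compare against these criteria.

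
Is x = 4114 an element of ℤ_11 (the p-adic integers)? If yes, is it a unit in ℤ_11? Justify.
x ∈ ℤ_11 but not a unit; v_11(x) = 2 > 0

ℤ_11 = {x ∈ ℚ_11 : v_11(x) ≥ 0} and ℤ_11^× = {x ∈ ℤ_11 : v_11(x) = 0}. Here v_11(4114) = v_11(num) − v_11(den) = 2; compare against these criteria.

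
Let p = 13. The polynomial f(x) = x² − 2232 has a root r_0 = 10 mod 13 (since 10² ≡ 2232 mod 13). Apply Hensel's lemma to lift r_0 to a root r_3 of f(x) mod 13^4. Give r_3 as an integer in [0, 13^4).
r_3 = 8499 (mod 28561)

Hensel's recurrence: r_{i+1} = r_i − f(r_i)·(f′(r_i))^{-1} mod 13^{i+2}, with f′(x) = 2x. Iterate:
  r_0 = 10 (mod 13)
  r_1 = 49 (mod 169)
  r_2 = 1908 (mod 2197)
  r_3 = 8499 (mod 28561)
Final: r_3 = 8499, and one checks f(r_3) ≡ 0 mod 13^4.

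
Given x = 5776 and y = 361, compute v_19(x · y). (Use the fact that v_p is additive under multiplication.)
v_19(2085136) = 4

v_p(x) = 2 (factor: 5776 = 19^2 · 16); v_p(y) = 2 (factor: 361 = 19^2 · 1). Additivity: v_p(xy) = v_p(x) + v_p(y) = 2 + 2 = 4. (Direct check: xy = 2085136 = 19^4 · (16).)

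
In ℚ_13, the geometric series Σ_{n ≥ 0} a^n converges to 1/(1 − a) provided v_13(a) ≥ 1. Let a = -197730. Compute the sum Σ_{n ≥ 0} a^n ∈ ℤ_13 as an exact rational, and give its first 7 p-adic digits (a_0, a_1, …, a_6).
Σ a^n = 1/(1 − a) = 1/197731;  first 7 digits = (1, 0, 0, 1, 6, 12, 0)

v_13(a) = 3 ≥ 1, so the series converges in ℤ_13 to 1/(1 − a) = 1/(1 − (-197730)) = 1/197731. Expand this rational in ℤ_13: compute digits iteratively via d_i = x_i mod 13, x_{i+1} = (x_i − d_i)/13. The first 7 digits are (1, 0, 0, 1, 6, 12, 0).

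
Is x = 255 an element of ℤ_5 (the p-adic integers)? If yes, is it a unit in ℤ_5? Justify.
x ∈ ℤ_5 but not a unit; v_5(x) = 1 > 0

ℤ_5 = {x ∈ ℚ_5 : v_5(x) ≥ 0} and ℤ_5^× = {x ∈ ℤ_5 : v_5(x) = 0}. Here v_5(255) = v_5(num) − v_5(den) = 1; compare against these criteria.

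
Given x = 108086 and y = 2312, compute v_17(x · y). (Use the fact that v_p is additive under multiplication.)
v_17(249894832) = 5

v_p(x) = 3 (factor: 108086 = 17^3 · 22); v_p(y) = 2 (factor: 2312 = 17^2 · 8). Additivity: v_p(xy) = v_p(x) + v_p(y) = 3 + 2 = 5. (Direct check: xy = 249894832 = 17^5 · (176).)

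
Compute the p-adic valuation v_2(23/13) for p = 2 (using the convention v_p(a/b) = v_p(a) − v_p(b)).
v_2(23/13) = 0

Factor powers of 2 from the numerator and denominator of the reduced fraction: 23 = 2^0 · 23 and 13 = 2^0 · 13. Apply v_p(a/b) = v_p(a) − v_p(b): v_2(23/13) = 0 − 0 = 0.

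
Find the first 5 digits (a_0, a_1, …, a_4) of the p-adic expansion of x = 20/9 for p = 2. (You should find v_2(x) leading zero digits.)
(a_0, …, a_4) = (0, 0, 1, 0, 1)

v_2(20/9) = 2, so a_0 = ... = a_1 = 0. Factor out: x = 2^2 · u with u = 5/9 a unit in ℤ_2. Expand u iteratively via a_{v+i} = u_i mod 2, u_{i+1} = (u_i − a_{v+i})/2:
  u_0 = 5/9;  a_2 = 1;  u_1 = (u_0 − 1)/2 = -2/9
  u_1 = -2/9;  a_3 = 0;  u_2 = (u_1 − 0)/2 = -1/9
  u_2 = -1/9;  a_4 = 1;  u_3 = (u_2 − 1)/2 = -5/9
Digits: (0, 0, 1, 0, 1).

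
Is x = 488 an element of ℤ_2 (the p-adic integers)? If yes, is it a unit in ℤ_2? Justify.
x ∈ ℤ_2 but not a unit; v_2(x) = 3 > 0

ℤ_2 = {x ∈ ℚ_2 : v_2(x) ≥ 0} and ℤ_2^× = {x ∈ ℤ_2 : v_2(x) = 0}. Here v_2(488) = v_2(num) − v_2(den) = 3; compare against these criteria.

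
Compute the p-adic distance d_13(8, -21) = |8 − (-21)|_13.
d_13(8, -21) = 1

Step 1 — x − y = 8 − (-21) = 29. Step 2 — v_13(29) = 0 (factor: 29 = (13^0 · 29); the sign does not affect v_p). Step 3 — |x − y|_13 = 13^{0} = 1.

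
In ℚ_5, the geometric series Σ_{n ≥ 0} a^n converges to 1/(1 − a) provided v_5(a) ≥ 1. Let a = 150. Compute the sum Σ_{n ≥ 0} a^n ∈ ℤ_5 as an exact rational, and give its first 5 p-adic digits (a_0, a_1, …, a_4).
Σ a^n = 1/(1 − a) = -1/149;  first 5 digits = (1, 0, 1, 1, 1)

v_5(a) = 2 ≥ 1, so the series converges in ℤ_5 to 1/(1 − a) = 1/(1 − 150) = -1/149. Expand this rational in ℤ_5: compute digits iteratively via d_i = x_i mod 5, x_{i+1} = (x_i − d_i)/5. The first 5 digits are (1, 0, 1, 1, 1).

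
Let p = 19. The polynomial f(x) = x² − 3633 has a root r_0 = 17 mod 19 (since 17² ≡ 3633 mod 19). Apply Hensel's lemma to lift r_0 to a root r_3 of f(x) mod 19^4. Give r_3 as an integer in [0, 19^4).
r_3 = 63078 (mod 130321)

Hensel's recurrence: r_{i+1} = r_i − f(r_i)·(f′(r_i))^{-1} mod 19^{i+2}, with f′(x) = 2x. Iterate:
  r_0 = 17 (mod 19)
  r_1 = 264 (mod 361)
  r_2 = 1347 (mod 6859)
  r_3 = 63078 (mod 130321)
Final: r_3 = 63078, and one checks f(r_3) ≡ 0 mod 19^4.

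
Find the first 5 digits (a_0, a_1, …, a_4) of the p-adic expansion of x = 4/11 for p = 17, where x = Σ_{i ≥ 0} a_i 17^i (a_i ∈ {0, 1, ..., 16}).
(a_0, …, a_4) = (5, 9, 1, 3, 6)

v_17(4/11) = 0 (numerator and denominator both coprime to 17), so x ∈ ℤ_17^×. Compute digits iteratively via a_i = x_i mod 17, x_{i+1} = (x_i − a_i)/17, with x_0 = x:
  x_0 = 4/11;  a_0 = 5;  x_1 = (x_0 − 5)/17 = -3/11
  x_1 = -3/11;  a_1 = 9;  x_2 = (x_1 − 9)/17 = -6/11
  x_2 = -6/11;  a_2 = 1;  x_3 = (x_2 − 1)/17 = -1/11
  x_3 = -1/11;  a_3 = 3;  x_4 = (x_3 − 3)/17 = -2/11
  x_4 = -2/11;  a_4 = 6;  x_5 = (x_4 − 6)/17 = -4/11
Digits: (5, 9, 1, 3, 6).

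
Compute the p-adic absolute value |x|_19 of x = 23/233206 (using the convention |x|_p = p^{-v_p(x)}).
|23/233206|_19 = 6859

Step 1 — compute v_19(x) by factoring powers of 19 out of the numerator and denominator: v_19(23/233206) = -3. Step 2 — apply |x|_p = p^{-v_p(x)} = 19^{3} = 6859.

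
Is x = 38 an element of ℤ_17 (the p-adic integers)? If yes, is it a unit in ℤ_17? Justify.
x ∈ ℤ_17^× (unit); v_17(x) = 0

ℤ_17 = {x ∈ ℚ_17 : v_17(x) ≥ 0} and ℤ_17^× = {x ∈ ℤ_17 : v_17(x) = 0}. Here v_17(38) = v_17(num) − v_17(den) = 0; compare against these criteria.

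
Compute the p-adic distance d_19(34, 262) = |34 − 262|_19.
d_19(34, 262) = 1/19

Step 1 — x − y = 34 − 262 = -228. Step 2 — v_19(-228) = 1 (factor: -228 = −(19^1 · 12); the sign does not affect v_p). Step 3 — |x − y|_19 = 19^{-1} = 1/19.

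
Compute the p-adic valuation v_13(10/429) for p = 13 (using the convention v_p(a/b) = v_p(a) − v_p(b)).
v_13(10/429) = -1

Factor powers of 13 from the numerator and denominator of the reduced fraction: 10 = 13^0 · 10 and 429 = 13^1 · 33. Apply v_p(a/b) = v_p(a) − v_p(b): v_13(10/429) = 0 − 1 = -1.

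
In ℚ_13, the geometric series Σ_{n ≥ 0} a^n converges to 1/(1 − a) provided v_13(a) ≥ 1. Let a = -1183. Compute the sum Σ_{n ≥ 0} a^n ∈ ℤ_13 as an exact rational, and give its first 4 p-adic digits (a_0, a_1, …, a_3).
Σ a^n = 1/(1 − a) = 1/1184;  first 4 digits = (1, 0, 6, 12)

v_13(a) = 2 ≥ 1, so the series converges in ℤ_13 to 1/(1 − a) = 1/(1 − (-1183)) = 1/1184. Expand this rational in ℤ_13: compute digits iteratively via d_i = x_i mod 13, x_{i+1} = (x_i − d_i)/13. The first 4 digits are (1, 0, 6, 12).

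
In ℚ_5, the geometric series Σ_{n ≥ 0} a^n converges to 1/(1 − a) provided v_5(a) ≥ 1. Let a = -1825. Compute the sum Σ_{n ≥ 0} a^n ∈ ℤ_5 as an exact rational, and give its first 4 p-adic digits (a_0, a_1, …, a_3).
Σ a^n = 1/(1 − a) = 1/1826;  first 4 digits = (1, 0, 2, 0)

v_5(a) = 2 ≥ 1, so the series converges in ℤ_5 to 1/(1 − a) = 1/(1 − (-1825)) = 1/1826. Expand this rational in ℤ_5: compute digits iteratively via d_i = x_i mod 5, x_{i+1} = (x_i − d_i)/5. The first 4 digits are (1, 0, 2, 0).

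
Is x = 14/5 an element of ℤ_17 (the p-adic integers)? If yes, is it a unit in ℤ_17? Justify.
x ∈ ℤ_17^× (unit); v_17(x) = 0

ℤ_17 = {x ∈ ℚ_17 : v_17(x) ≥ 0} and ℤ_17^× = {x ∈ ℤ_17 : v_17(x) = 0}. Here v_17(14/5) = v_17(num) − v_17(den) = 0; compare against these criteria.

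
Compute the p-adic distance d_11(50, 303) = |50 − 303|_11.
d_11(50, 303) = 1/11

Step 1 — x − y = 50 − 303 = -253. Step 2 — v_11(-253) = 1 (factor: -253 = −(11^1 · 23); the sign does not affect v_p). Step 3 — |x − y|_11 = 11^{-1} = 1/11.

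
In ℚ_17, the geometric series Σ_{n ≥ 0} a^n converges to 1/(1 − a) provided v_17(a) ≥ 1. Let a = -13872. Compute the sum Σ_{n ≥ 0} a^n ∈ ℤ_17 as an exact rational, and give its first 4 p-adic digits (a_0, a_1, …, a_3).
Σ a^n = 1/(1 − a) = 1/13873;  first 4 digits = (1, 0, 3, 14)

v_17(a) = 2 ≥ 1, so the series converges in ℤ_17 to 1/(1 − a) = 1/(1 − (-13872)) = 1/13873. Expand this rational in ℤ_17: compute digits iteratively via d_i = x_i mod 17, x_{i+1} = (x_i − d_i)/17. The first 4 digits are (1, 0, 3, 14).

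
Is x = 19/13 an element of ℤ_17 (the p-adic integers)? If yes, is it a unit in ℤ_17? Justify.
x ∈ ℤ_17^× (unit); v_17(x) = 0

ℤ_17 = {x ∈ ℚ_17 : v_17(x) ≥ 0} and ℤ_17^× = {x ∈ ℤ_17 : v_17(x) = 0}. Here v_17(19/13) = v_17(num) − v_17(den) = 0; compare against these criteria.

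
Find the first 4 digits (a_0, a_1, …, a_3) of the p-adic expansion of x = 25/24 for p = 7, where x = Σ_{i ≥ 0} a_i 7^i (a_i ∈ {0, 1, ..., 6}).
(a_0, …, a_3) = (6, 6, 4, 6)

v_7(25/24) = 0 (numerator and denominator both coprime to 7), so x ∈ ℤ_7^×. Compute digits iteratively via a_i = x_i mod 7, x_{i+1} = (x_i − a_i)/7, with x_0 = x:
  x_0 = 25/24;  a_0 = 6;  x_1 = (x_0 − 6)/7 = -17/24
  x_1 = -17/24;  a_1 = 6;  x_2 = (x_1 − 6)/7 = -23/24
  x_2 = -23/24;  a_2 = 4;  x_3 = (x_2 − 4)/7 = -17/24
  x_3 = -17/24;  a_3 = 6;  x_4 = (x_3 − 6)/7 = -23/24
Digits: (6, 6, 4, 6).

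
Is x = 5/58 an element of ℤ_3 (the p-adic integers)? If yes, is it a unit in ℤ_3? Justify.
x ∈ ℤ_3^× (unit); v_3(x) = 0

ℤ_3 = {x ∈ ℚ_3 : v_3(x) ≥ 0} and ℤ_3^× = {x ∈ ℤ_3 : v_3(x) = 0}. Here v_3(5/58) = v_3(num) − v_3(den) = 0; compare against these criteria.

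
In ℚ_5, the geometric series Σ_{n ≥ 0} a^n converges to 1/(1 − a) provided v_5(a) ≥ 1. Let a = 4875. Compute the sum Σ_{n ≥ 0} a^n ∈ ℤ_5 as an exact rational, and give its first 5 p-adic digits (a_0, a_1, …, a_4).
Σ a^n = 1/(1 − a) = -1/4874;  first 5 digits = (1, 0, 0, 4, 2)

v_5(a) = 3 ≥ 1, so the series converges in ℤ_5 to 1/(1 − a) = 1/(1 − 4875) = -1/4874. Expand this rational in ℤ_5: compute digits iteratively via d_i = x_i mod 5, x_{i+1} = (x_i − d_i)/5. The first 5 digits are (1, 0, 0, 4, 2).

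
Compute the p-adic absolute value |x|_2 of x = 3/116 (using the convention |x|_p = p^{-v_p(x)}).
|3/116|_2 = 4

Step 1 — compute v_2(x) by factoring powers of 2 out of the numerator and denominator: v_2(3/116) = -2. Step 2 — apply |x|_p = p^{-v_p(x)} = 2^{2} = 4.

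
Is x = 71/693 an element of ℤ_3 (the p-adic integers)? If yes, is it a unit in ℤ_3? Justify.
x ∉ ℤ_3 (v_3(x) = -2 < 0)

ℤ_3 = {x ∈ ℚ_3 : v_3(x) ≥ 0} and ℤ_3^× = {x ∈ ℤ_3 : v_3(x) = 0}. Here v_3(71/693) = v_3(num) − v_3(den) = -2; compare against these criteria.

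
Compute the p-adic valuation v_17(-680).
v_17(-680) = 1

v_17(n) is the largest exponent k such that 17^k divides n. Factor out: -680 = -17^1 · 40. (Sign doesn't affect v_p.) So v_17(-680) = 1.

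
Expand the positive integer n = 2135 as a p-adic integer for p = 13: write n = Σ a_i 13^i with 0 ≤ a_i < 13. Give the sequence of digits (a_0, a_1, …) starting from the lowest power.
(a_0, a_1, …) = (3, 8, 12)

Repeated division by 13 gives the digits low-to-high: 2135 = 3 + 8·13^1 + 12·13^2. Digit sequence: (3, 8, 12).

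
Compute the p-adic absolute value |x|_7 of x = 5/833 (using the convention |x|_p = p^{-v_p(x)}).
|5/833|_7 = 49

Step 1 — compute v_7(x) by factoring powers of 7 out of the numerator and denominator: v_7(5/833) = -2. Step 2 — apply |x|_p = p^{-v_p(x)} = 7^{2} = 49.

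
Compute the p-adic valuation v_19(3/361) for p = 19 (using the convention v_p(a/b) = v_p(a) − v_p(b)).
v_19(3/361) = -2

Factor powers of 19 from the numerator and denominator of the reduced fraction: 3 = 19^0 · 3 and 361 = 19^2 · 1. Apply v_p(a/b) = v_p(a) − v_p(b): v_19(3/361) = 0 − 2 = -2.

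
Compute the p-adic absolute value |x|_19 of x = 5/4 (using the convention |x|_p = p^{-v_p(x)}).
|5/4|_19 = 1

Step 1 — compute v_19(x) by factoring powers of 19 out of the numerator and denominator: v_19(5/4) = 0. Step 2 — apply |x|_p = p^{-v_p(x)} = 19^{0} = 1.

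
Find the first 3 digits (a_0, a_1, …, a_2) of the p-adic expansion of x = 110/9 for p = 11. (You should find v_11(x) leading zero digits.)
(a_0, …, a_2) = (0, 6, 2)

v_11(110/9) = 1, so a_0 = ... = a_0 = 0. Factor out: x = 11^1 · u with u = 10/9 a unit in ℤ_11. Expand u iteratively via a_{v+i} = u_i mod 11, u_{i+1} = (u_i − a_{v+i})/11:
  u_0 = 10/9;  a_1 = 6;  u_1 = (u_0 − 6)/11 = -4/9
  u_1 = -4/9;  a_2 = 2;  u_2 = (u_1 − 2)/11 = -2/9
Digits: (0, 6, 2).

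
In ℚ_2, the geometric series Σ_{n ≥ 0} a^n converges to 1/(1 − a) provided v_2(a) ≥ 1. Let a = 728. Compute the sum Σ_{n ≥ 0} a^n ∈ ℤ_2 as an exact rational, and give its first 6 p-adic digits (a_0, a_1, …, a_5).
Σ a^n = 1/(1 − a) = -1/727;  first 6 digits = (1, 0, 0, 1, 1, 0)

v_2(a) = 3 ≥ 1, so the series converges in ℤ_2 to 1/(1 − a) = 1/(1 − 728) = -1/727. Expand this rational in ℤ_2: compute digits iteratively via d_i = x_i mod 2, x_{i+1} = (x_i − d_i)/2. The first 6 digits are (1, 0, 0, 1, 1, 0).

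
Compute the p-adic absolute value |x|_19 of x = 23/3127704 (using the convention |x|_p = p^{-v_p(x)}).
|23/3127704|_19 = 130321

Step 1 — compute v_19(x) by factoring powers of 19 out of the numerator and denominator: v_19(23/3127704) = -4. Step 2 — apply |x|_p = p^{-v_p(x)} = 19^{4} = 130321.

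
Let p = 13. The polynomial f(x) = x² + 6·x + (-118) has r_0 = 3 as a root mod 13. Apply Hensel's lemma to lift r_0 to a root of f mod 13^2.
r_1 = 81 (mod 169)

Hensel: r_{i+1} = r_i − f(r_i)·(f′(r_i))^{-1} mod 13^{i+2}, f′(x) = 2x + 6. Iterate:
  r_0 = 3 (mod 13)
  r_1 = 81 (mod 169)
Final: r = 81 satisfies f(r) ≡ 0 mod 13^2.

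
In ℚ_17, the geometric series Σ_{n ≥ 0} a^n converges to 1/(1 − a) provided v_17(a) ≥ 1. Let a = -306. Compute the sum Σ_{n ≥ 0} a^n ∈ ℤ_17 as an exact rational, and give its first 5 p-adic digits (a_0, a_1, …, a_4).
Σ a^n = 1/(1 − a) = 1/307;  first 5 digits = (1, 16, 16, 0, 16)

v_17(a) = 1 ≥ 1, so the series converges in ℤ_17 to 1/(1 − a) = 1/(1 − (-306)) = 1/307. Expand this rational in ℤ_17: compute digits iteratively via d_i = x_i mod 17, x_{i+1} = (x_i − d_i)/17. The first 5 digits are (1, 16, 16, 0, 16).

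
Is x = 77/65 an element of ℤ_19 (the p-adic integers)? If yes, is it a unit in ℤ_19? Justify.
x ∈ ℤ_19^× (unit); v_19(x) = 0

ℤ_19 = {x ∈ ℚ_19 : v_19(x) ≥ 0} and ℤ_19^× = {x ∈ ℤ_19 : v_19(x) = 0}. Here v_19(77/65) = v_19(num) − v_19(den) = 0; compare against these criteria.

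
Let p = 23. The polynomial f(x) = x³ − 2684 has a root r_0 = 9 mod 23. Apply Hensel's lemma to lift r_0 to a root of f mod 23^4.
r_3 = 151901 (mod 279841)

Hensel: r_{i+1} = r_i − f(r_i)/f′(r_i) mod 23^{i+2}, where f′(x) = 3x². Iterate:
  r_0 = 9 (mod 23)
  r_1 = 78 (mod 529)
  r_2 = 5897 (mod 12167)
  r_3 = 151901 (mod 279841)
Final: r = 151901 with f(r) ≡ 0 mod 23^4.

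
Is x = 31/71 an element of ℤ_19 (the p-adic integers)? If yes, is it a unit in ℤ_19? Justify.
x ∈ ℤ_19^× (unit); v_19(x) = 0

ℤ_19 = {x ∈ ℚ_19 : v_19(x) ≥ 0} and ℤ_19^× = {x ∈ ℤ_19 : v_19(x) = 0}. Here v_19(31/71) = v_19(num) − v_19(den) = 0; compare against these criteria.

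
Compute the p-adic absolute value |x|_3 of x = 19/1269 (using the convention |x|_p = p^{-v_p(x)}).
|19/1269|_3 = 27

Step 1 — compute v_3(x) by factoring powers of 3 out of the numerator and denominator: v_3(19/1269) = -3. Step 2 — apply |x|_p = p^{-v_p(x)} = 3^{3} = 27.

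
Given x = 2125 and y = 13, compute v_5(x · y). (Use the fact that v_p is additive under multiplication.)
v_5(27625) = 3

v_p(x) = 3 (factor: 2125 = 5^3 · 17); v_p(y) = 0 (factor: 13 = 5^0 · 13). Additivity: v_p(xy) = v_p(x) + v_p(y) = 3 + 0 = 3. (Direct check: xy = 27625 = 5^3 · (221).)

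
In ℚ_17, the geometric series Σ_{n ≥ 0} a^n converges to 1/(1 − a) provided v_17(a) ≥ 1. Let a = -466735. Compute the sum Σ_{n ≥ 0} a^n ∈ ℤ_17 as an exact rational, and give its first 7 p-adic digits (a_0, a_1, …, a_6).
Σ a^n = 1/(1 − a) = 1/466736;  first 7 digits = (1, 0, 0, 7, 11, 16, 14)

v_17(a) = 3 ≥ 1, so the series converges in ℤ_17 to 1/(1 − a) = 1/(1 − (-466735)) = 1/466736. Expand this rational in ℤ_17: compute digits iteratively via d_i = x_i mod 17, x_{i+1} = (x_i − d_i)/17. The first 7 digits are (1, 0, 0, 7, 11, 16, 14).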